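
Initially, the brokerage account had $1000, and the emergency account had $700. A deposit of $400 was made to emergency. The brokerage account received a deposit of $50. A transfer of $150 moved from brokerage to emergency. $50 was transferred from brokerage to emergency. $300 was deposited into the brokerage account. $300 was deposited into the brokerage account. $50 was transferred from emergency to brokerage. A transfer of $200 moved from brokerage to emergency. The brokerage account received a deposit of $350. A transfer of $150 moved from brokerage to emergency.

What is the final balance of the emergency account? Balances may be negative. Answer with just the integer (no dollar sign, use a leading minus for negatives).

Answer: 1600

Derivation:
Tracking account balances step by step:
Start: brokerage=1000, emergency=700
Event 1 (deposit 400 to emergency): emergency: 700 + 400 = 1100. Balances: brokerage=1000, emergency=1100
Event 2 (deposit 50 to brokerage): brokerage: 1000 + 50 = 1050. Balances: brokerage=1050, emergency=1100
Event 3 (transfer 150 brokerage -> emergency): brokerage: 1050 - 150 = 900, emergency: 1100 + 150 = 1250. Balances: brokerage=900, emergency=1250
Event 4 (transfer 50 brokerage -> emergency): brokerage: 900 - 50 = 850, emergency: 1250 + 50 = 1300. Balances: brokerage=850, emergency=1300
Event 5 (deposit 300 to brokerage): brokerage: 850 + 300 = 1150. Balances: brokerage=1150, emergency=1300
Event 6 (deposit 300 to brokerage): brokerage: 1150 + 300 = 1450. Balances: brokerage=1450, emergency=1300
Event 7 (transfer 50 emergency -> brokerage): emergency: 1300 - 50 = 1250, brokerage: 1450 + 50 = 1500. Balances: brokerage=1500, emergency=1250
Event 8 (transfer 200 brokerage -> emergency): brokerage: 1500 - 200 = 1300, emergency: 1250 + 200 = 1450. Balances: brokerage=1300, emergency=1450
Event 9 (deposit 350 to brokerage): brokerage: 1300 + 350 = 1650. Balances: brokerage=1650, emergency=1450
Event 10 (transfer 150 brokerage -> emergency): brokerage: 1650 - 150 = 1500, emergency: 1450 + 150 = 1600. Balances: brokerage=1500, emergency=1600

Final balance of emergency: 1600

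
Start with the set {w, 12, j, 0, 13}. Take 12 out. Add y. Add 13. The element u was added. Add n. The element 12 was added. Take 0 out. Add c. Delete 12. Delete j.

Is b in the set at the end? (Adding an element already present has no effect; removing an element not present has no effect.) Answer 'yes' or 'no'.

Answer: no

Derivation:
Tracking the set through each operation:
Start: {0, 12, 13, j, w}
Event 1 (remove 12): removed. Set: {0, 13, j, w}
Event 2 (add y): added. Set: {0, 13, j, w, y}
Event 3 (add 13): already present, no change. Set: {0, 13, j, w, y}
Event 4 (add u): added. Set: {0, 13, j, u, w, y}
Event 5 (add n): added. Set: {0, 13, j, n, u, w, y}
Event 6 (add 12): added. Set: {0, 12, 13, j, n, u, w, y}
Event 7 (remove 0): removed. Set: {12, 13, j, n, u, w, y}
Event 8 (add c): added. Set: {12, 13, c, j, n, u, w, y}
Event 9 (remove 12): removed. Set: {13, c, j, n, u, w, y}
Event 10 (remove j): removed. Set: {13, c, n, u, w, y}

Final set: {13, c, n, u, w, y} (size 6)
b is NOT in the final set.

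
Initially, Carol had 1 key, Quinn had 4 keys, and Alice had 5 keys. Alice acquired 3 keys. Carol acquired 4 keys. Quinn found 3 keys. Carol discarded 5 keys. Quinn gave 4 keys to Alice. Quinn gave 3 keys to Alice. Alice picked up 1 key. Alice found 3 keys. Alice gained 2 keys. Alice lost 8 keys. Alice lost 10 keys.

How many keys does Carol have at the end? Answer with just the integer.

Answer: 0

Derivation:
Tracking counts step by step:
Start: Carol=1, Quinn=4, Alice=5
Event 1 (Alice +3): Alice: 5 -> 8. State: Carol=1, Quinn=4, Alice=8
Event 2 (Carol +4): Carol: 1 -> 5. State: Carol=5, Quinn=4, Alice=8
Event 3 (Quinn +3): Quinn: 4 -> 7. State: Carol=5, Quinn=7, Alice=8
Event 4 (Carol -5): Carol: 5 -> 0. State: Carol=0, Quinn=7, Alice=8
Event 5 (Quinn -> Alice, 4): Quinn: 7 -> 3, Alice: 8 -> 12. State: Carol=0, Quinn=3, Alice=12
Event 6 (Quinn -> Alice, 3): Quinn: 3 -> 0, Alice: 12 -> 15. State: Carol=0, Quinn=0, Alice=15
Event 7 (Alice +1): Alice: 15 -> 16. State: Carol=0, Quinn=0, Alice=16
Event 8 (Alice +3): Alice: 16 -> 19. State: Carol=0, Quinn=0, Alice=19
Event 9 (Alice +2): Alice: 19 -> 21. State: Carol=0, Quinn=0, Alice=21
Event 10 (Alice -8): Alice: 21 -> 13. State: Carol=0, Quinn=0, Alice=13
Event 11 (Alice -10): Alice: 13 -> 3. State: Carol=0, Quinn=0, Alice=3

Carol's final count: 0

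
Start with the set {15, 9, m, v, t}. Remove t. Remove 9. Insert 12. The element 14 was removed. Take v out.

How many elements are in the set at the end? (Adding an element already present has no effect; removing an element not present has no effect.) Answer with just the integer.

Answer: 3

Derivation:
Tracking the set through each operation:
Start: {15, 9, m, t, v}
Event 1 (remove t): removed. Set: {15, 9, m, v}
Event 2 (remove 9): removed. Set: {15, m, v}
Event 3 (add 12): added. Set: {12, 15, m, v}
Event 4 (remove 14): not present, no change. Set: {12, 15, m, v}
Event 5 (remove v): removed. Set: {12, 15, m}

Final set: {12, 15, m} (size 3)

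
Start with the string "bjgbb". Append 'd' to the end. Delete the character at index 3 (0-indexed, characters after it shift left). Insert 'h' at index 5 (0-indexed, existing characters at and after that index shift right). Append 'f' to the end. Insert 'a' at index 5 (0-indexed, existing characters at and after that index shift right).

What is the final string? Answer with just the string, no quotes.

Applying each edit step by step:
Start: "bjgbb"
Op 1 (append 'd'): "bjgbb" -> "bjgbbd"
Op 2 (delete idx 3 = 'b'): "bjgbbd" -> "bjgbd"
Op 3 (insert 'h' at idx 5): "bjgbd" -> "bjgbdh"
Op 4 (append 'f'): "bjgbdh" -> "bjgbdhf"
Op 5 (insert 'a' at idx 5): "bjgbdhf" -> "bjgbdahf"

Answer: bjgbdahf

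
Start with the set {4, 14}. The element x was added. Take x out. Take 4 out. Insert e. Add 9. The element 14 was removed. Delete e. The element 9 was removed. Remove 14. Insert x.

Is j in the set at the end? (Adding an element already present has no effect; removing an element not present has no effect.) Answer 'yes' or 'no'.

Tracking the set through each operation:
Start: {14, 4}
Event 1 (add x): added. Set: {14, 4, x}
Event 2 (remove x): removed. Set: {14, 4}
Event 3 (remove 4): removed. Set: {14}
Event 4 (add e): added. Set: {14, e}
Event 5 (add 9): added. Set: {14, 9, e}
Event 6 (remove 14): removed. Set: {9, e}
Event 7 (remove e): removed. Set: {9}
Event 8 (remove 9): removed. Set: {}
Event 9 (remove 14): not present, no change. Set: {}
Event 10 (add x): added. Set: {x}

Final set: {x} (size 1)
j is NOT in the final set.

Answer: no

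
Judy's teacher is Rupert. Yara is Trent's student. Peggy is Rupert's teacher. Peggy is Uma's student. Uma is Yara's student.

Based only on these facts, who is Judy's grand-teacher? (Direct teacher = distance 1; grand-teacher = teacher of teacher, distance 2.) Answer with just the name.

Answer: Peggy

Derivation:
Reconstructing the teacher chain from the given facts:
  Trent -> Yara -> Uma -> Peggy -> Rupert -> Judy
(each arrow means 'teacher of the next')
Positions in the chain (0 = top):
  position of Trent: 0
  position of Yara: 1
  position of Uma: 2
  position of Peggy: 3
  position of Rupert: 4
  position of Judy: 5

Judy is at position 5; the grand-teacher is 2 steps up the chain, i.e. position 3: Peggy.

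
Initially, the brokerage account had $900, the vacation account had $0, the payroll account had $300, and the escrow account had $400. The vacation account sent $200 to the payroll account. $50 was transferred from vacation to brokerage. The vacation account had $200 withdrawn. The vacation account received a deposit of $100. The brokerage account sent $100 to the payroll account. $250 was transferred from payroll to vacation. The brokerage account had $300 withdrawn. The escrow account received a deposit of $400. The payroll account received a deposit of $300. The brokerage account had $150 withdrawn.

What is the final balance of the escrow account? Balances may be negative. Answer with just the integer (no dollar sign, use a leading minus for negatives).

Answer: 800

Derivation:
Tracking account balances step by step:
Start: brokerage=900, vacation=0, payroll=300, escrow=400
Event 1 (transfer 200 vacation -> payroll): vacation: 0 - 200 = -200, payroll: 300 + 200 = 500. Balances: brokerage=900, vacation=-200, payroll=500, escrow=400
Event 2 (transfer 50 vacation -> brokerage): vacation: -200 - 50 = -250, brokerage: 900 + 50 = 950. Balances: brokerage=950, vacation=-250, payroll=500, escrow=400
Event 3 (withdraw 200 from vacation): vacation: -250 - 200 = -450. Balances: brokerage=950, vacation=-450, payroll=500, escrow=400
Event 4 (deposit 100 to vacation): vacation: -450 + 100 = -350. Balances: brokerage=950, vacation=-350, payroll=500, escrow=400
Event 5 (transfer 100 brokerage -> payroll): brokerage: 950 - 100 = 850, payroll: 500 + 100 = 600. Balances: brokerage=850, vacation=-350, payroll=600, escrow=400
Event 6 (transfer 250 payroll -> vacation): payroll: 600 - 250 = 350, vacation: -350 + 250 = -100. Balances: brokerage=850, vacation=-100, payroll=350, escrow=400
Event 7 (withdraw 300 from brokerage): brokerage: 850 - 300 = 550. Balances: brokerage=550, vacation=-100, payroll=350, escrow=400
Event 8 (deposit 400 to escrow): escrow: 400 + 400 = 800. Balances: brokerage=550, vacation=-100, payroll=350, escrow=800
Event 9 (deposit 300 to payroll): payroll: 350 + 300 = 650. Balances: brokerage=550, vacation=-100, payroll=650, escrow=800
Event 10 (withdraw 150 from brokerage): brokerage: 550 - 150 = 400. Balances: brokerage=400, vacation=-100, payroll=650, escrow=800

Final balance of escrow: 800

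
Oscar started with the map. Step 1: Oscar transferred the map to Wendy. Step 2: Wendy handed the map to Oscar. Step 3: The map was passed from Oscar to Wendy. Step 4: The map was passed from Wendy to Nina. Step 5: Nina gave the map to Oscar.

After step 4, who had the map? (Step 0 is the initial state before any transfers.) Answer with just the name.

Answer: Nina

Derivation:
Tracking the map holder through step 4:
After step 0 (start): Oscar
After step 1: Wendy
After step 2: Oscar
After step 3: Wendy
After step 4: Nina

At step 4, the holder is Nina.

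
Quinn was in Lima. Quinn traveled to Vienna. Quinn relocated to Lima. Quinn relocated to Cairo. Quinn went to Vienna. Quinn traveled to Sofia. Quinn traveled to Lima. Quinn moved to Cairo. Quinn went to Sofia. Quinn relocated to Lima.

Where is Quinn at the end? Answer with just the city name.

Answer: Lima

Derivation:
Tracking Quinn's location:
Start: Quinn is in Lima.
After move 1: Lima -> Vienna. Quinn is in Vienna.
After move 2: Vienna -> Lima. Quinn is in Lima.
After move 3: Lima -> Cairo. Quinn is in Cairo.
After move 4: Cairo -> Vienna. Quinn is in Vienna.
After move 5: Vienna -> Sofia. Quinn is in Sofia.
After move 6: Sofia -> Lima. Quinn is in Lima.
After move 7: Lima -> Cairo. Quinn is in Cairo.
After move 8: Cairo -> Sofia. Quinn is in Sofia.
After move 9: Sofia -> Lima. Quinn is in Lima.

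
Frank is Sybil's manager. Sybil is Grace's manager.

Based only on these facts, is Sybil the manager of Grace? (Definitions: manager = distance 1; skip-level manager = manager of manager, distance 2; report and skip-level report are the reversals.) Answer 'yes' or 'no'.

Reconstructing the manager chain from the given facts:
  Frank -> Sybil -> Grace
(each arrow means 'manager of the next')
Positions in the chain (0 = top):
  position of Frank: 0
  position of Sybil: 1
  position of Grace: 2

Sybil is at position 1, Grace is at position 2; signed distance (j - i) = 1.
'manager' requires j - i = 1. Actual distance is 1, so the relation HOLDS.

Answer: yes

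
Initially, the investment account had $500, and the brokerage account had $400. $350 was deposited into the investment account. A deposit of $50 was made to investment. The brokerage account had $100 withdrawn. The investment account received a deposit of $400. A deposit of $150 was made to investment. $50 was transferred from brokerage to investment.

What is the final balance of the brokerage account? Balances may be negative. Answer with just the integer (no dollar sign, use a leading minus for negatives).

Answer: 250

Derivation:
Tracking account balances step by step:
Start: investment=500, brokerage=400
Event 1 (deposit 350 to investment): investment: 500 + 350 = 850. Balances: investment=850, brokerage=400
Event 2 (deposit 50 to investment): investment: 850 + 50 = 900. Balances: investment=900, brokerage=400
Event 3 (withdraw 100 from brokerage): brokerage: 400 - 100 = 300. Balances: investment=900, brokerage=300
Event 4 (deposit 400 to investment): investment: 900 + 400 = 1300. Balances: investment=1300, brokerage=300
Event 5 (deposit 150 to investment): investment: 1300 + 150 = 1450. Balances: investment=1450, brokerage=300
Event 6 (transfer 50 brokerage -> investment): brokerage: 300 - 50 = 250, investment: 1450 + 50 = 1500. Balances: investment=1500, brokerage=250

Final balance of brokerage: 250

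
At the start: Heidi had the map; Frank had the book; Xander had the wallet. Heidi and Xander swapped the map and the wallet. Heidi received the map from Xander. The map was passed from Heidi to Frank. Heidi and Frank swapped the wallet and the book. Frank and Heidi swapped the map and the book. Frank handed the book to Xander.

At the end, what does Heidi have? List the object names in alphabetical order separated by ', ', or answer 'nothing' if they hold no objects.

Answer: map

Derivation:
Tracking all object holders:
Start: map:Heidi, book:Frank, wallet:Xander
Event 1 (swap map<->wallet: now map:Xander, wallet:Heidi). State: map:Xander, book:Frank, wallet:Heidi
Event 2 (give map: Xander -> Heidi). State: map:Heidi, book:Frank, wallet:Heidi
Event 3 (give map: Heidi -> Frank). State: map:Frank, book:Frank, wallet:Heidi
Event 4 (swap wallet<->book: now wallet:Frank, book:Heidi). State: map:Frank, book:Heidi, wallet:Frank
Event 5 (swap map<->book: now map:Heidi, book:Frank). State: map:Heidi, book:Frank, wallet:Frank
Event 6 (give book: Frank -> Xander). State: map:Heidi, book:Xander, wallet:Frank

Final state: map:Heidi, book:Xander, wallet:Frank
Heidi holds: map.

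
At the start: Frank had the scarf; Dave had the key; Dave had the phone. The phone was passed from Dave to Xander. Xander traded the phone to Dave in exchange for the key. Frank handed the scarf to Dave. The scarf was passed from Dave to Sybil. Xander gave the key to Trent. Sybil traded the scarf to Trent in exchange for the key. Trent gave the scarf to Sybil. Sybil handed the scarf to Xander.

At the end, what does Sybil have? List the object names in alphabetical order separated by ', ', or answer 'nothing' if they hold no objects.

Tracking all object holders:
Start: scarf:Frank, key:Dave, phone:Dave
Event 1 (give phone: Dave -> Xander). State: scarf:Frank, key:Dave, phone:Xander
Event 2 (swap phone<->key: now phone:Dave, key:Xander). State: scarf:Frank, key:Xander, phone:Dave
Event 3 (give scarf: Frank -> Dave). State: scarf:Dave, key:Xander, phone:Dave
Event 4 (give scarf: Dave -> Sybil). State: scarf:Sybil, key:Xander, phone:Dave
Event 5 (give key: Xander -> Trent). State: scarf:Sybil, key:Trent, phone:Dave
Event 6 (swap scarf<->key: now scarf:Trent, key:Sybil). State: scarf:Trent, key:Sybil, phone:Dave
Event 7 (give scarf: Trent -> Sybil). State: scarf:Sybil, key:Sybil, phone:Dave
Event 8 (give scarf: Sybil -> Xander). State: scarf:Xander, key:Sybil, phone:Dave

Final state: scarf:Xander, key:Sybil, phone:Dave
Sybil holds: key.

Answer: key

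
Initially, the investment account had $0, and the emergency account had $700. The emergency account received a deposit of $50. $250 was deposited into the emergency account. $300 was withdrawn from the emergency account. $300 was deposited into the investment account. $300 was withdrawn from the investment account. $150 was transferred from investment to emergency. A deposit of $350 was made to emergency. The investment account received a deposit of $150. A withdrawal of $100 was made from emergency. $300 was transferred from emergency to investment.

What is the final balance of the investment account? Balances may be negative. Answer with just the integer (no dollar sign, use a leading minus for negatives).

Tracking account balances step by step:
Start: investment=0, emergency=700
Event 1 (deposit 50 to emergency): emergency: 700 + 50 = 750. Balances: investment=0, emergency=750
Event 2 (deposit 250 to emergency): emergency: 750 + 250 = 1000. Balances: investment=0, emergency=1000
Event 3 (withdraw 300 from emergency): emergency: 1000 - 300 = 700. Balances: investment=0, emergency=700
Event 4 (deposit 300 to investment): investment: 0 + 300 = 300. Balances: investment=300, emergency=700
Event 5 (withdraw 300 from investment): investment: 300 - 300 = 0. Balances: investment=0, emergency=700
Event 6 (transfer 150 investment -> emergency): investment: 0 - 150 = -150, emergency: 700 + 150 = 850. Balances: investment=-150, emergency=850
Event 7 (deposit 350 to emergency): emergency: 850 + 350 = 1200. Balances: investment=-150, emergency=1200
Event 8 (deposit 150 to investment): investment: -150 + 150 = 0. Balances: investment=0, emergency=1200
Event 9 (withdraw 100 from emergency): emergency: 1200 - 100 = 1100. Balances: investment=0, emergency=1100
Event 10 (transfer 300 emergency -> investment): emergency: 1100 - 300 = 800, investment: 0 + 300 = 300. Balances: investment=300, emergency=800

Final balance of investment: 300

Answer: 300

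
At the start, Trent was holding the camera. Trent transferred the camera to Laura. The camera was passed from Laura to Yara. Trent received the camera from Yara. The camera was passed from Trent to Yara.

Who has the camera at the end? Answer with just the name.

Tracking the camera through each event:
Start: Trent has the camera.
After event 1: Laura has the camera.
After event 2: Yara has the camera.
After event 3: Trent has the camera.
After event 4: Yara has the camera.

Answer: Yara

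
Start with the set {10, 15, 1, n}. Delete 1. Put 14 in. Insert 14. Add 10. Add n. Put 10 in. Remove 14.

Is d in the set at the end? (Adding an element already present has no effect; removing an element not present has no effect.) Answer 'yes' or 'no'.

Answer: no

Derivation:
Tracking the set through each operation:
Start: {1, 10, 15, n}
Event 1 (remove 1): removed. Set: {10, 15, n}
Event 2 (add 14): added. Set: {10, 14, 15, n}
Event 3 (add 14): already present, no change. Set: {10, 14, 15, n}
Event 4 (add 10): already present, no change. Set: {10, 14, 15, n}
Event 5 (add n): already present, no change. Set: {10, 14, 15, n}
Event 6 (add 10): already present, no change. Set: {10, 14, 15, n}
Event 7 (remove 14): removed. Set: {10, 15, n}

Final set: {10, 15, n} (size 3)
d is NOT in the final set.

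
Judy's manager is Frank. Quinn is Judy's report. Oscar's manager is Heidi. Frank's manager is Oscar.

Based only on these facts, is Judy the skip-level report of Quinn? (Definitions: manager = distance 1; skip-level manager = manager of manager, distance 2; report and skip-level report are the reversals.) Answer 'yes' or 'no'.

Reconstructing the manager chain from the given facts:
  Heidi -> Oscar -> Frank -> Judy -> Quinn
(each arrow means 'manager of the next')
Positions in the chain (0 = top):
  position of Heidi: 0
  position of Oscar: 1
  position of Frank: 2
  position of Judy: 3
  position of Quinn: 4

Judy is at position 3, Quinn is at position 4; signed distance (j - i) = 1.
'skip-level report' requires j - i = -2. Actual distance is 1, so the relation does NOT hold.

Answer: no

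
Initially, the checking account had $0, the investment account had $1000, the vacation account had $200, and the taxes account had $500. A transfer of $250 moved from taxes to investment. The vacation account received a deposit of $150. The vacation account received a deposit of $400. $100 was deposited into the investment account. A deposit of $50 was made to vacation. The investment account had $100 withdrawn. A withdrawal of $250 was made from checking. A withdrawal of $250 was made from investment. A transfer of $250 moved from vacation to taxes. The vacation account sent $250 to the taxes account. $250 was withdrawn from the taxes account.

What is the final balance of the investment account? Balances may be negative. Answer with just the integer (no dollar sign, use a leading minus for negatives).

Answer: 1000

Derivation:
Tracking account balances step by step:
Start: checking=0, investment=1000, vacation=200, taxes=500
Event 1 (transfer 250 taxes -> investment): taxes: 500 - 250 = 250, investment: 1000 + 250 = 1250. Balances: checking=0, investment=1250, vacation=200, taxes=250
Event 2 (deposit 150 to vacation): vacation: 200 + 150 = 350. Balances: checking=0, investment=1250, vacation=350, taxes=250
Event 3 (deposit 400 to vacation): vacation: 350 + 400 = 750. Balances: checking=0, investment=1250, vacation=750, taxes=250
Event 4 (deposit 100 to investment): investment: 1250 + 100 = 1350. Balances: checking=0, investment=1350, vacation=750, taxes=250
Event 5 (deposit 50 to vacation): vacation: 750 + 50 = 800. Balances: checking=0, investment=1350, vacation=800, taxes=250
Event 6 (withdraw 100 from investment): investment: 1350 - 100 = 1250. Balances: checking=0, investment=1250, vacation=800, taxes=250
Event 7 (withdraw 250 from checking): checking: 0 - 250 = -250. Balances: checking=-250, investment=1250, vacation=800, taxes=250
Event 8 (withdraw 250 from investment): investment: 1250 - 250 = 1000. Balances: checking=-250, investment=1000, vacation=800, taxes=250
Event 9 (transfer 250 vacation -> taxes): vacation: 800 - 250 = 550, taxes: 250 + 250 = 500. Balances: checking=-250, investment=1000, vacation=550, taxes=500
Event 10 (transfer 250 vacation -> taxes): vacation: 550 - 250 = 300, taxes: 500 + 250 = 750. Balances: checking=-250, investment=1000, vacation=300, taxes=750
Event 11 (withdraw 250 from taxes): taxes: 750 - 250 = 500. Balances: checking=-250, investment=1000, vacation=300, taxes=500

Final balance of investment: 1000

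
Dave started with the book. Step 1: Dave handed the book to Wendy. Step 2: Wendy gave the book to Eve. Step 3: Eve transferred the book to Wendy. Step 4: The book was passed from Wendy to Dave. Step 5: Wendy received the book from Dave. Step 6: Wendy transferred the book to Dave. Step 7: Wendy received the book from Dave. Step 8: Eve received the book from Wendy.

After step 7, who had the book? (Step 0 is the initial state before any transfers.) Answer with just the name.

Tracking the book holder through step 7:
After step 0 (start): Dave
After step 1: Wendy
After step 2: Eve
After step 3: Wendy
After step 4: Dave
After step 5: Wendy
After step 6: Dave
After step 7: Wendy

At step 7, the holder is Wendy.

Answer: Wendy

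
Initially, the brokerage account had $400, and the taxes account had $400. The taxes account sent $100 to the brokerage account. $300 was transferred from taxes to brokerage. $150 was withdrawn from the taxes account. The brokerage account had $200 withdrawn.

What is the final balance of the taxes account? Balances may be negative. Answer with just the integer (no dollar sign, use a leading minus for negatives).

Answer: -150

Derivation:
Tracking account balances step by step:
Start: brokerage=400, taxes=400
Event 1 (transfer 100 taxes -> brokerage): taxes: 400 - 100 = 300, brokerage: 400 + 100 = 500. Balances: brokerage=500, taxes=300
Event 2 (transfer 300 taxes -> brokerage): taxes: 300 - 300 = 0, brokerage: 500 + 300 = 800. Balances: brokerage=800, taxes=0
Event 3 (withdraw 150 from taxes): taxes: 0 - 150 = -150. Balances: brokerage=800, taxes=-150
Event 4 (withdraw 200 from brokerage): brokerage: 800 - 200 = 600. Balances: brokerage=600, taxes=-150

Final balance of taxes: -150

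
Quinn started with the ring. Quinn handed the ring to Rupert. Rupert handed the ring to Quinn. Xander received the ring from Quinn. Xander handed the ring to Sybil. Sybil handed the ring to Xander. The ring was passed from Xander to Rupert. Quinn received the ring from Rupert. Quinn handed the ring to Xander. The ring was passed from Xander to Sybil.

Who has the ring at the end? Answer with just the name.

Answer: Sybil

Derivation:
Tracking the ring through each event:
Start: Quinn has the ring.
After event 1: Rupert has the ring.
After event 2: Quinn has the ring.
After event 3: Xander has the ring.
After event 4: Sybil has the ring.
After event 5: Xander has the ring.
After event 6: Rupert has the ring.
After event 7: Quinn has the ring.
After event 8: Xander has the ring.
After event 9: Sybil has the ring.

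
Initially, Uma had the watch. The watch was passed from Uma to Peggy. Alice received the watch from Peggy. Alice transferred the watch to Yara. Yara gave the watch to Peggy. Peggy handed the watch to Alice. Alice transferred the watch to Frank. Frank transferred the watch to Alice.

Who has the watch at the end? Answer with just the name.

Answer: Alice

Derivation:
Tracking the watch through each event:
Start: Uma has the watch.
After event 1: Peggy has the watch.
After event 2: Alice has the watch.
After event 3: Yara has the watch.
After event 4: Peggy has the watch.
After event 5: Alice has the watch.
After event 6: Frank has the watch.
After event 7: Alice has the watch.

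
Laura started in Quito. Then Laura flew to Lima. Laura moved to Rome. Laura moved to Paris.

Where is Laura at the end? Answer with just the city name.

Answer: Paris

Derivation:
Tracking Laura's location:
Start: Laura is in Quito.
After move 1: Quito -> Lima. Laura is in Lima.
After move 2: Lima -> Rome. Laura is in Rome.
After move 3: Rome -> Paris. Laura is in Paris.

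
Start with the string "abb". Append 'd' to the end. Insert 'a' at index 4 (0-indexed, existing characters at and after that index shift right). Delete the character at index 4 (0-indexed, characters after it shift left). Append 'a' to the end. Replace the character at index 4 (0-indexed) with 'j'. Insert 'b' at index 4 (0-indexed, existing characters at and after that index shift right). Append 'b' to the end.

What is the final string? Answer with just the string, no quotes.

Answer: abbdbjb

Derivation:
Applying each edit step by step:
Start: "abb"
Op 1 (append 'd'): "abb" -> "abbd"
Op 2 (insert 'a' at idx 4): "abbd" -> "abbda"
Op 3 (delete idx 4 = 'a'): "abbda" -> "abbd"
Op 4 (append 'a'): "abbd" -> "abbda"
Op 5 (replace idx 4: 'a' -> 'j'): "abbda" -> "abbdj"
Op 6 (insert 'b' at idx 4): "abbdj" -> "abbdbj"
Op 7 (append 'b'): "abbdbj" -> "abbdbjb"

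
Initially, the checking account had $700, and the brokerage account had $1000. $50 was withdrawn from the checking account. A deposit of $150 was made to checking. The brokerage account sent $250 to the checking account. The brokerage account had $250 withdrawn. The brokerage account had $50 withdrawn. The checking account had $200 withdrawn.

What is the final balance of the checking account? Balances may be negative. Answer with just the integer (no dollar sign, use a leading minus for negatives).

Answer: 850

Derivation:
Tracking account balances step by step:
Start: checking=700, brokerage=1000
Event 1 (withdraw 50 from checking): checking: 700 - 50 = 650. Balances: checking=650, brokerage=1000
Event 2 (deposit 150 to checking): checking: 650 + 150 = 800. Balances: checking=800, brokerage=1000
Event 3 (transfer 250 brokerage -> checking): brokerage: 1000 - 250 = 750, checking: 800 + 250 = 1050. Balances: checking=1050, brokerage=750
Event 4 (withdraw 250 from brokerage): brokerage: 750 - 250 = 500. Balances: checking=1050, brokerage=500
Event 5 (withdraw 50 from brokerage): brokerage: 500 - 50 = 450. Balances: checking=1050, brokerage=450
Event 6 (withdraw 200 from checking): checking: 1050 - 200 = 850. Balances: checking=850, brokerage=450

Final balance of checking: 850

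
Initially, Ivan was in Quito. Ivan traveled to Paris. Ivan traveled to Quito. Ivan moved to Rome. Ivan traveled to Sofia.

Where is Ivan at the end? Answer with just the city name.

Tracking Ivan's location:
Start: Ivan is in Quito.
After move 1: Quito -> Paris. Ivan is in Paris.
After move 2: Paris -> Quito. Ivan is in Quito.
After move 3: Quito -> Rome. Ivan is in Rome.
After move 4: Rome -> Sofia. Ivan is in Sofia.

Answer: Sofia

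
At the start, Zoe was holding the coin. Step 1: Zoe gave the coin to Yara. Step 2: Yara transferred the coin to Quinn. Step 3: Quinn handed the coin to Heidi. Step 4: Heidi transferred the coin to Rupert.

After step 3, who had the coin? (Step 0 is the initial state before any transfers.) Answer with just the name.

Answer: Heidi

Derivation:
Tracking the coin holder through step 3:
After step 0 (start): Zoe
After step 1: Yara
After step 2: Quinn
After step 3: Heidi

At step 3, the holder is Heidi.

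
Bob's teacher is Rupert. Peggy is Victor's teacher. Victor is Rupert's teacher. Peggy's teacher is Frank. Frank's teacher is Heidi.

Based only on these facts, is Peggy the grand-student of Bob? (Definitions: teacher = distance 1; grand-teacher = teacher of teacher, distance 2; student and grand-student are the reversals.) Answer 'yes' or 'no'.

Answer: no

Derivation:
Reconstructing the teacher chain from the given facts:
  Heidi -> Frank -> Peggy -> Victor -> Rupert -> Bob
(each arrow means 'teacher of the next')
Positions in the chain (0 = top):
  position of Heidi: 0
  position of Frank: 1
  position of Peggy: 2
  position of Victor: 3
  position of Rupert: 4
  position of Bob: 5

Peggy is at position 2, Bob is at position 5; signed distance (j - i) = 3.
'grand-student' requires j - i = -2. Actual distance is 3, so the relation does NOT hold.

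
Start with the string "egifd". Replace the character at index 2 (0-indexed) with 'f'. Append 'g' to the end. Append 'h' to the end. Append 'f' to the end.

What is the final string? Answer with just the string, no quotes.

Answer: egffdghf

Derivation:
Applying each edit step by step:
Start: "egifd"
Op 1 (replace idx 2: 'i' -> 'f'): "egifd" -> "egffd"
Op 2 (append 'g'): "egffd" -> "egffdg"
Op 3 (append 'h'): "egffdg" -> "egffdgh"
Op 4 (append 'f'): "egffdgh" -> "egffdghf"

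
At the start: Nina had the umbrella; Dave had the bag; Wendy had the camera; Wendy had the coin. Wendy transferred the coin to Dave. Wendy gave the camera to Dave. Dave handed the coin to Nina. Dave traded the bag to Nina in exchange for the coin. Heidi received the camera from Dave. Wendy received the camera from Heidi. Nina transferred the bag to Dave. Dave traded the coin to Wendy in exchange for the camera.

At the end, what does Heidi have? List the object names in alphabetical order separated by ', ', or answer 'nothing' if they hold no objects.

Answer: nothing

Derivation:
Tracking all object holders:
Start: umbrella:Nina, bag:Dave, camera:Wendy, coin:Wendy
Event 1 (give coin: Wendy -> Dave). State: umbrella:Nina, bag:Dave, camera:Wendy, coin:Dave
Event 2 (give camera: Wendy -> Dave). State: umbrella:Nina, bag:Dave, camera:Dave, coin:Dave
Event 3 (give coin: Dave -> Nina). State: umbrella:Nina, bag:Dave, camera:Dave, coin:Nina
Event 4 (swap bag<->coin: now bag:Nina, coin:Dave). State: umbrella:Nina, bag:Nina, camera:Dave, coin:Dave
Event 5 (give camera: Dave -> Heidi). State: umbrella:Nina, bag:Nina, camera:Heidi, coin:Dave
Event 6 (give camera: Heidi -> Wendy). State: umbrella:Nina, bag:Nina, camera:Wendy, coin:Dave
Event 7 (give bag: Nina -> Dave). State: umbrella:Nina, bag:Dave, camera:Wendy, coin:Dave
Event 8 (swap coin<->camera: now coin:Wendy, camera:Dave). State: umbrella:Nina, bag:Dave, camera:Dave, coin:Wendy

Final state: umbrella:Nina, bag:Dave, camera:Dave, coin:Wendy
Heidi holds: (nothing).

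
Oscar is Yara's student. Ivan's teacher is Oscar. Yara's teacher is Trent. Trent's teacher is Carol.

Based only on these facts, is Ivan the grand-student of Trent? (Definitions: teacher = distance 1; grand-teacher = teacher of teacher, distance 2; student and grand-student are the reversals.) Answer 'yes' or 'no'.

Reconstructing the teacher chain from the given facts:
  Carol -> Trent -> Yara -> Oscar -> Ivan
(each arrow means 'teacher of the next')
Positions in the chain (0 = top):
  position of Carol: 0
  position of Trent: 1
  position of Yara: 2
  position of Oscar: 3
  position of Ivan: 4

Ivan is at position 4, Trent is at position 1; signed distance (j - i) = -3.
'grand-student' requires j - i = -2. Actual distance is -3, so the relation does NOT hold.

Answer: no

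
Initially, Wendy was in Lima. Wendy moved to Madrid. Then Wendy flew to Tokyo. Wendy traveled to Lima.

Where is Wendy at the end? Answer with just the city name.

Answer: Lima

Derivation:
Tracking Wendy's location:
Start: Wendy is in Lima.
After move 1: Lima -> Madrid. Wendy is in Madrid.
After move 2: Madrid -> Tokyo. Wendy is in Tokyo.
After move 3: Tokyo -> Lima. Wendy is in Lima.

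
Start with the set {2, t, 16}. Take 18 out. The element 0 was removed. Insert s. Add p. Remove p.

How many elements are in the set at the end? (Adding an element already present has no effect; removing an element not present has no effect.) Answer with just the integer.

Answer: 4

Derivation:
Tracking the set through each operation:
Start: {16, 2, t}
Event 1 (remove 18): not present, no change. Set: {16, 2, t}
Event 2 (remove 0): not present, no change. Set: {16, 2, t}
Event 3 (add s): added. Set: {16, 2, s, t}
Event 4 (add p): added. Set: {16, 2, p, s, t}
Event 5 (remove p): removed. Set: {16, 2, s, t}

Final set: {16, 2, s, t} (size 4)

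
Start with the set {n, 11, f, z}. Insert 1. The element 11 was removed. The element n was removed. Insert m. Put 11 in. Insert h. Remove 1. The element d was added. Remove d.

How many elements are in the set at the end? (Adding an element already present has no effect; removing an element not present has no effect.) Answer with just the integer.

Answer: 5

Derivation:
Tracking the set through each operation:
Start: {11, f, n, z}
Event 1 (add 1): added. Set: {1, 11, f, n, z}
Event 2 (remove 11): removed. Set: {1, f, n, z}
Event 3 (remove n): removed. Set: {1, f, z}
Event 4 (add m): added. Set: {1, f, m, z}
Event 5 (add 11): added. Set: {1, 11, f, m, z}
Event 6 (add h): added. Set: {1, 11, f, h, m, z}
Event 7 (remove 1): removed. Set: {11, f, h, m, z}
Event 8 (add d): added. Set: {11, d, f, h, m, z}
Event 9 (remove d): removed. Set: {11, f, h, m, z}

Final set: {11, f, h, m, z} (size 5)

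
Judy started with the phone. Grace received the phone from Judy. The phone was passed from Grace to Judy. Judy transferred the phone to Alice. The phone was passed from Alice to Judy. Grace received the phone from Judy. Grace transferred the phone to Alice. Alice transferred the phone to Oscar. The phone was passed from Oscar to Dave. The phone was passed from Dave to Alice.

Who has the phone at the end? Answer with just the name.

Tracking the phone through each event:
Start: Judy has the phone.
After event 1: Grace has the phone.
After event 2: Judy has the phone.
After event 3: Alice has the phone.
After event 4: Judy has the phone.
After event 5: Grace has the phone.
After event 6: Alice has the phone.
After event 7: Oscar has the phone.
After event 8: Dave has the phone.
After event 9: Alice has the phone.

Answer: Alice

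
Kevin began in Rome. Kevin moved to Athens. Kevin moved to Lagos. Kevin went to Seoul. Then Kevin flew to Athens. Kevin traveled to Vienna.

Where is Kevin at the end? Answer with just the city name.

Answer: Vienna

Derivation:
Tracking Kevin's location:
Start: Kevin is in Rome.
After move 1: Rome -> Athens. Kevin is in Athens.
After move 2: Athens -> Lagos. Kevin is in Lagos.
After move 3: Lagos -> Seoul. Kevin is in Seoul.
After move 4: Seoul -> Athens. Kevin is in Athens.
After move 5: Athens -> Vienna. Kevin is in Vienna.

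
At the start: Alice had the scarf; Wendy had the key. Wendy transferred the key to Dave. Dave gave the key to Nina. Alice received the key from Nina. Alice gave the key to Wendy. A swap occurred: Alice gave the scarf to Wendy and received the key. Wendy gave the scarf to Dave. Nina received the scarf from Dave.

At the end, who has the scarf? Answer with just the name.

Answer: Nina

Derivation:
Tracking all object holders:
Start: scarf:Alice, key:Wendy
Event 1 (give key: Wendy -> Dave). State: scarf:Alice, key:Dave
Event 2 (give key: Dave -> Nina). State: scarf:Alice, key:Nina
Event 3 (give key: Nina -> Alice). State: scarf:Alice, key:Alice
Event 4 (give key: Alice -> Wendy). State: scarf:Alice, key:Wendy
Event 5 (swap scarf<->key: now scarf:Wendy, key:Alice). State: scarf:Wendy, key:Alice
Event 6 (give scarf: Wendy -> Dave). State: scarf:Dave, key:Alice
Event 7 (give scarf: Dave -> Nina). State: scarf:Nina, key:Alice

Final state: scarf:Nina, key:Alice
The scarf is held by Nina.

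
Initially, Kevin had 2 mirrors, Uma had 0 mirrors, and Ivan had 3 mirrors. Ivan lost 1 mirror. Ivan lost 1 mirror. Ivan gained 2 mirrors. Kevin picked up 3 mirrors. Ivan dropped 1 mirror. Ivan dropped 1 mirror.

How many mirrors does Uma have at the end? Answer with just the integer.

Tracking counts step by step:
Start: Kevin=2, Uma=0, Ivan=3
Event 1 (Ivan -1): Ivan: 3 -> 2. State: Kevin=2, Uma=0, Ivan=2
Event 2 (Ivan -1): Ivan: 2 -> 1. State: Kevin=2, Uma=0, Ivan=1
Event 3 (Ivan +2): Ivan: 1 -> 3. State: Kevin=2, Uma=0, Ivan=3
Event 4 (Kevin +3): Kevin: 2 -> 5. State: Kevin=5, Uma=0, Ivan=3
Event 5 (Ivan -1): Ivan: 3 -> 2. State: Kevin=5, Uma=0, Ivan=2
Event 6 (Ivan -1): Ivan: 2 -> 1. State: Kevin=5, Uma=0, Ivan=1

Uma's final count: 0

Answer: 0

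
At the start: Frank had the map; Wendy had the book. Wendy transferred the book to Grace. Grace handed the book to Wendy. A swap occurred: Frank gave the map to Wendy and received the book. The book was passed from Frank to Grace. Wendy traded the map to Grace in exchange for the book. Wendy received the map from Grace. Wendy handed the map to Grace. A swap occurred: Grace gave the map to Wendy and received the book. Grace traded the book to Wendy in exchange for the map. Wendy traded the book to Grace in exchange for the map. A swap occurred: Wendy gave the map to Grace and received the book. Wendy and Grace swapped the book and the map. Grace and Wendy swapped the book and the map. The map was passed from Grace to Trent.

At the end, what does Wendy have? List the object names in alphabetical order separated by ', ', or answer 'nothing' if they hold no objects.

Tracking all object holders:
Start: map:Frank, book:Wendy
Event 1 (give book: Wendy -> Grace). State: map:Frank, book:Grace
Event 2 (give book: Grace -> Wendy). State: map:Frank, book:Wendy
Event 3 (swap map<->book: now map:Wendy, book:Frank). State: map:Wendy, book:Frank
Event 4 (give book: Frank -> Grace). State: map:Wendy, book:Grace
Event 5 (swap map<->book: now map:Grace, book:Wendy). State: map:Grace, book:Wendy
Event 6 (give map: Grace -> Wendy). State: map:Wendy, book:Wendy
Event 7 (give map: Wendy -> Grace). State: map:Grace, book:Wendy
Event 8 (swap map<->book: now map:Wendy, book:Grace). State: map:Wendy, book:Grace
Event 9 (swap book<->map: now book:Wendy, map:Grace). State: map:Grace, book:Wendy
Event 10 (swap book<->map: now book:Grace, map:Wendy). State: map:Wendy, book:Grace
Event 11 (swap map<->book: now map:Grace, book:Wendy). State: map:Grace, book:Wendy
Event 12 (swap book<->map: now book:Grace, map:Wendy). State: map:Wendy, book:Grace
Event 13 (swap book<->map: now book:Wendy, map:Grace). State: map:Grace, book:Wendy
Event 14 (give map: Grace -> Trent). State: map:Trent, book:Wendy

Final state: map:Trent, book:Wendy
Wendy holds: book.

Answer: book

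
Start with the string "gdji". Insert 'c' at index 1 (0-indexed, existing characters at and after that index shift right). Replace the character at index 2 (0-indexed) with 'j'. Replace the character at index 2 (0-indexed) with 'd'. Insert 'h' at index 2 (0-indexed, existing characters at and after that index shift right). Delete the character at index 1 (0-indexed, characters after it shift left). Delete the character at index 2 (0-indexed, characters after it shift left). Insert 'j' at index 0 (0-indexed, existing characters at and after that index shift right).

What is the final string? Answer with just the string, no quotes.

Answer: jghji

Derivation:
Applying each edit step by step:
Start: "gdji"
Op 1 (insert 'c' at idx 1): "gdji" -> "gcdji"
Op 2 (replace idx 2: 'd' -> 'j'): "gcdji" -> "gcjji"
Op 3 (replace idx 2: 'j' -> 'd'): "gcjji" -> "gcdji"
Op 4 (insert 'h' at idx 2): "gcdji" -> "gchdji"
Op 5 (delete idx 1 = 'c'): "gchdji" -> "ghdji"
Op 6 (delete idx 2 = 'd'): "ghdji" -> "ghji"
Op 7 (insert 'j' at idx 0): "ghji" -> "jghji"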